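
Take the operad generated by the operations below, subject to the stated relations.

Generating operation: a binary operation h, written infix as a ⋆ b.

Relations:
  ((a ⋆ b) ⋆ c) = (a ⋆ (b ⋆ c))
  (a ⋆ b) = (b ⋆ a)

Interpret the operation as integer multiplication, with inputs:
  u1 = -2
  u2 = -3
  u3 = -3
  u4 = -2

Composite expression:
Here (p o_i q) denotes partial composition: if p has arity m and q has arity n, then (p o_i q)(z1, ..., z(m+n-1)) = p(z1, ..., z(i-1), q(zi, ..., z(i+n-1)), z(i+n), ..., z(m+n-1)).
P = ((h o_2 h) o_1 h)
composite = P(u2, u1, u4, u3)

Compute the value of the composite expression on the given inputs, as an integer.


36

(u2 ⋆ u1) = 6
(u4 ⋆ u3) = 6
((u2 ⋆ u1) ⋆ (u4 ⋆ u3)) = 36


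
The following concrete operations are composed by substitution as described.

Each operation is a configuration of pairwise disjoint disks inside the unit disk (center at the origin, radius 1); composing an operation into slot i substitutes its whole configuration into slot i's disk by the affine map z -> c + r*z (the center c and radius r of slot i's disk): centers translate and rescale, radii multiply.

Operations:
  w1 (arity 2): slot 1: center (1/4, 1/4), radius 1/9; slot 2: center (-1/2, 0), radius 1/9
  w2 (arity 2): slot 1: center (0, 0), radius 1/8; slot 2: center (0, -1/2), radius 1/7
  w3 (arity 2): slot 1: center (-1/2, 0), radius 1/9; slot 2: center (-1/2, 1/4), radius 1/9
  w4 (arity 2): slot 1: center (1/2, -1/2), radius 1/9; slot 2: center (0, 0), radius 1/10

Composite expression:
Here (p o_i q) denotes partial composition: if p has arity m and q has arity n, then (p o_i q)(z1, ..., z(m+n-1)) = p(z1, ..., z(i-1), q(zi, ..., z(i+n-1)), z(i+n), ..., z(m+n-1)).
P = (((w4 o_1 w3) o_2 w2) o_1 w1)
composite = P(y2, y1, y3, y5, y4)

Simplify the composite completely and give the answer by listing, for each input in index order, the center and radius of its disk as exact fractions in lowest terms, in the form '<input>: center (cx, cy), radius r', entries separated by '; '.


y1: center (71/162, -1/2), radius 1/729; y2: center (145/324, -161/324), radius 1/729; y3: center (4/9, -17/36), radius 1/648; y4: center (0, 0), radius 1/10; y5: center (4/9, -155/324), radius 1/567


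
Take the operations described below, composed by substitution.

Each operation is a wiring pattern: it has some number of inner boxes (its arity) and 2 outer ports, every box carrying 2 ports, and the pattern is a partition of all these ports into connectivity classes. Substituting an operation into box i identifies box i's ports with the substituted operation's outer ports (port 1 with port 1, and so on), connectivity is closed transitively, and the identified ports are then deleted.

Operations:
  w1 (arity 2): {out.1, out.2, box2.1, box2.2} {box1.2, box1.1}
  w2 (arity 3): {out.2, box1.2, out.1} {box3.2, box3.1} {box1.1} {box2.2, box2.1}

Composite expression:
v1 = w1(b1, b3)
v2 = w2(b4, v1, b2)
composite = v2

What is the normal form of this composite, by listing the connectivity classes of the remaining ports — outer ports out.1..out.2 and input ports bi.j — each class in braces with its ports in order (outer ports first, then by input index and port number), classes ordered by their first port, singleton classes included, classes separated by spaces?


{out.1, out.2, b4.2} {b1.1, b1.2} {b2.1, b2.2} {b3.1, b3.2} {b4.1}

Substituting into w2 glues patterns; closure does the rest.
w1 over (b1, b3) gives {out.1, out.2, b3.1, b3.2} {b1.1, b1.2}, out.j being that stage's outer ports
w2 over (b4, b1, b3, b2) gives {out.1, out.2, b4.2} {b1.1, b1.2} {b2.1, b2.2} {b3.1, b3.2} {b4.1}, out.j being that stage's outer ports


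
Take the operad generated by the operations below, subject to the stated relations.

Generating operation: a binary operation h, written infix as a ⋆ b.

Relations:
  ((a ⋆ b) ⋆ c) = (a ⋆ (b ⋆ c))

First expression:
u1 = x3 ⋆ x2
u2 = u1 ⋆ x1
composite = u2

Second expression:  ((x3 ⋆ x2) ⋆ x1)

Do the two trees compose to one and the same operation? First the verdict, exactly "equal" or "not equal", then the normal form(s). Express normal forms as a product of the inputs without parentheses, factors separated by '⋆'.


equal — both sides give x3 ⋆ x2 ⋆ x1

Normal form of the first expression: x3 ⋆ x2 ⋆ x1
Normal form of the second expression: x3 ⋆ x2 ⋆ x1
The forms coincide; equal.


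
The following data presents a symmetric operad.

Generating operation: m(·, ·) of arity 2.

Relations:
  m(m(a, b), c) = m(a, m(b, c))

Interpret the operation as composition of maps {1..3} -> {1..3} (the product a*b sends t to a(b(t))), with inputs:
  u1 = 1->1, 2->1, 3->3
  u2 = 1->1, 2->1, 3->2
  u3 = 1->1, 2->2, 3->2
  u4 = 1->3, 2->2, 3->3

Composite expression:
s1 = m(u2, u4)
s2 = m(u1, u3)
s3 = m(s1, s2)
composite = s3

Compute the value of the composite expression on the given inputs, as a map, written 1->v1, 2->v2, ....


1->2, 2->2, 3->2

m(u2, u4) = 1->2, 2->1, 3->2
m(u1, u3) = 1->1, 2->1, 3->1
m(m(u2, u4), m(u1, u3)) = 1->2, 2->2, 3->2


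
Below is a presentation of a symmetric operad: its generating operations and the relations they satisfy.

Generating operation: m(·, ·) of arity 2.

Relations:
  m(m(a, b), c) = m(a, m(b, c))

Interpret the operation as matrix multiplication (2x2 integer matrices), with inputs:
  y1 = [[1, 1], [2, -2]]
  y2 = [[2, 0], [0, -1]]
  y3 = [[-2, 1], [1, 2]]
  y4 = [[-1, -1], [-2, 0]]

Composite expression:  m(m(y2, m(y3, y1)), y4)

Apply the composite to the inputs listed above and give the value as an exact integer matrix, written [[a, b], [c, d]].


m(y3, y1) = [[0, -4], [5, -3]]
m(y2, m(y3, y1)) = [[0, -8], [-5, 3]]
m(m(y2, m(y3, y1)), y4) = [[16, 0], [-1, 5]]

[[16, 0], [-1, 5]]


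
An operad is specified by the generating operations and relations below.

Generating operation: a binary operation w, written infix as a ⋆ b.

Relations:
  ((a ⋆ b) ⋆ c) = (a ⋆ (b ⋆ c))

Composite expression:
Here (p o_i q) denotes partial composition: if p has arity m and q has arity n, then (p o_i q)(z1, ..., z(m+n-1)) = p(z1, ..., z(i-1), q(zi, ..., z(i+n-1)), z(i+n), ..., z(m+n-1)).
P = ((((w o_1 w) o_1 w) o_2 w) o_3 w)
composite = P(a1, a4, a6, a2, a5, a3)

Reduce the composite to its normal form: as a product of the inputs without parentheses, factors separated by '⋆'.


The w-tree's shape is irrelevant; the a-reading-order decides.
(a6 ⋆ a2) spells out as a6 ⋆ a2
(a4 ⋆ (a6 ⋆ a2)) spells out as a4 ⋆ a6 ⋆ a2
(a1 ⋆ (a4 ⋆ (a6 ⋆ a2))) spells out as a1 ⋆ a4 ⋆ a6 ⋆ a2
((a1 ⋆ (a4 ⋆ (a6 ⋆ a2))) ⋆ a5) spells out as a1 ⋆ a4 ⋆ a6 ⋆ a2 ⋆ a5
(((a1 ⋆ (a4 ⋆ (a6 ⋆ a2))) ⋆ a5) ⋆ a3) spells out as a1 ⋆ a4 ⋆ a6 ⋆ a2 ⋆ a5 ⋆ a3

a1 ⋆ a4 ⋆ a6 ⋆ a2 ⋆ a5 ⋆ a3


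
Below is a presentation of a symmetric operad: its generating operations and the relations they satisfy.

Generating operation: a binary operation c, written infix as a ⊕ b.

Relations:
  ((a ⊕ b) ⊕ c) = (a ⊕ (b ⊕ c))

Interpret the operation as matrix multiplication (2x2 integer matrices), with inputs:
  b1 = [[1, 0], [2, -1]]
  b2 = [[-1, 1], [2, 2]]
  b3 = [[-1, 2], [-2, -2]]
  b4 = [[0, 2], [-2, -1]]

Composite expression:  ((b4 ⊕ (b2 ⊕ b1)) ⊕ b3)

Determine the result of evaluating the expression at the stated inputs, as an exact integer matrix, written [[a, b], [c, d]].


[[-4, 32], [0, -24]]


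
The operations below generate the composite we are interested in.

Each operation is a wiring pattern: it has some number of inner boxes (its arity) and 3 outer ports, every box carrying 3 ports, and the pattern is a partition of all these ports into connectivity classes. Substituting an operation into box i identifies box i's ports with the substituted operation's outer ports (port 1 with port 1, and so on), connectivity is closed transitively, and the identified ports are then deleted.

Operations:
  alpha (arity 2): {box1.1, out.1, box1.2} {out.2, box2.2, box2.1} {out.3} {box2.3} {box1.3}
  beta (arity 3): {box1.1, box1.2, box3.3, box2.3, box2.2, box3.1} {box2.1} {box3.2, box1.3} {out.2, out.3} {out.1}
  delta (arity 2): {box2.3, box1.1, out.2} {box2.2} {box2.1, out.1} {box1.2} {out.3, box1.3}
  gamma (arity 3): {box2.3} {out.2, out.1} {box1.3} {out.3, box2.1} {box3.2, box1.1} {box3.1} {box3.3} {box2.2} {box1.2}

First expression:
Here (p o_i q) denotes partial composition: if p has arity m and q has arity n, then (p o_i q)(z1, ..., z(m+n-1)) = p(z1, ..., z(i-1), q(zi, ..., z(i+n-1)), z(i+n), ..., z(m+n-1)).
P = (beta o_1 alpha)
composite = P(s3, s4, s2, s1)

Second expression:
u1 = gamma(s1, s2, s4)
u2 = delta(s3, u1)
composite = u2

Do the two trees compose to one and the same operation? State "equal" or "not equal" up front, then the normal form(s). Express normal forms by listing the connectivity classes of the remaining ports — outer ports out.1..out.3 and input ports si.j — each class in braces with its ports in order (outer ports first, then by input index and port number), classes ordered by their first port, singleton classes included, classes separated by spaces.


not equal: they reduce to {out.1} {out.2, out.3} {s1.1, s1.3, s2.2, s2.3, s3.1, s3.2, s4.1, s4.2} {s1.2} {s2.1} {s3.3} {s4.3} and {out.1} {out.2, s2.1, s3.1} {out.3, s3.3} {s1.1, s4.2} {s1.2} {s1.3} {s2.2} {s2.3} {s3.2} {s4.1} {s4.3}

The first expression, normalized: {out.1} {out.2, out.3} {s1.1, s1.3, s2.2, s2.3, s3.1, s3.2, s4.1, s4.2} {s1.2} {s2.1} {s3.3} {s4.3}
The second expression, normalized: {out.1} {out.2, s2.1, s3.1} {out.3, s3.3} {s1.1, s4.2} {s1.2} {s1.3} {s2.2} {s2.3} {s3.2} {s4.1} {s4.3}
Distinct normal forms: not equal.


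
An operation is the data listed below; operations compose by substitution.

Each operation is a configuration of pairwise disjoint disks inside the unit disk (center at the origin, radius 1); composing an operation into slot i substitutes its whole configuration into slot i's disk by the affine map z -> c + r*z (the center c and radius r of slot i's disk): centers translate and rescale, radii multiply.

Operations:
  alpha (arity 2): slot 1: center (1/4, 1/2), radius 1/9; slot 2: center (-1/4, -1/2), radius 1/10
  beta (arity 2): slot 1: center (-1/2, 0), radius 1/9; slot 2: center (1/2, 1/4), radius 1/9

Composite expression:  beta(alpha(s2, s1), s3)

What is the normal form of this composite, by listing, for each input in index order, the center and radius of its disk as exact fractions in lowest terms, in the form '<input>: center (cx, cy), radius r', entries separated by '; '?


s1: center (-19/36, -1/18), radius 1/90; s2: center (-17/36, 1/18), radius 1/81; s3: center (1/2, 1/4), radius 1/9


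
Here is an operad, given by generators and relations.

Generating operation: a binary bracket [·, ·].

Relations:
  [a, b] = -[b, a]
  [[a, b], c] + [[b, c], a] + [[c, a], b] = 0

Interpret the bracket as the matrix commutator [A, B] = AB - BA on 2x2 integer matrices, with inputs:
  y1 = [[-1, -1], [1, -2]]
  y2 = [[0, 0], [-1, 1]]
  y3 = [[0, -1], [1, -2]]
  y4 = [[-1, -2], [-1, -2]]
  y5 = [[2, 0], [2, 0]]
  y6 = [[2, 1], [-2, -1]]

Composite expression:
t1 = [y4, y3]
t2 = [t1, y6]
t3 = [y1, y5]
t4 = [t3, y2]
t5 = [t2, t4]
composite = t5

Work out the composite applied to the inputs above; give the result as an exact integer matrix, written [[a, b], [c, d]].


[y4, y3] = [[-3, 3], [-3, 3]]
[[y4, y3], y6] = [[-3, -15], [-21, 3]]
[y1, y5] = [[-2, 2], [0, 2]]
[[y1, y5], y2] = [[-2, 2], [-4, 2]]
[[[y4, y3], y6], [[y1, y5], y2]] = [[102, -72], [60, -102]]

[[102, -72], [60, -102]]


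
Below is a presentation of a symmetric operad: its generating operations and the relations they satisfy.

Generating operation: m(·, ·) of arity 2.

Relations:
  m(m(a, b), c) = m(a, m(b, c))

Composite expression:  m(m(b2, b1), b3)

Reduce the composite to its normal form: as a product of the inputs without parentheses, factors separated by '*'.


b2 * b1 * b3

Associativity of m dissolves the nesting; only the b-input order survives.
m(b2, b1) flattens to b2 * b1
m(m(b2, b1), b3) flattens to b2 * b1 * b3


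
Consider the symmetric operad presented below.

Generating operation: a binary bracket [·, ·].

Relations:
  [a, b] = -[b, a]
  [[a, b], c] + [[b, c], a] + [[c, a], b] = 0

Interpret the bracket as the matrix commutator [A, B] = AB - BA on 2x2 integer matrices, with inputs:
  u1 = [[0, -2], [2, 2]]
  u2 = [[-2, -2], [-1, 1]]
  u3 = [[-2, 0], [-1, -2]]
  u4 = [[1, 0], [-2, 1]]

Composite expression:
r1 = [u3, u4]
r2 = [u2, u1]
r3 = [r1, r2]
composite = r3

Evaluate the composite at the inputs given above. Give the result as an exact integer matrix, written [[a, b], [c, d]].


[[0, 0], [0, 0]]


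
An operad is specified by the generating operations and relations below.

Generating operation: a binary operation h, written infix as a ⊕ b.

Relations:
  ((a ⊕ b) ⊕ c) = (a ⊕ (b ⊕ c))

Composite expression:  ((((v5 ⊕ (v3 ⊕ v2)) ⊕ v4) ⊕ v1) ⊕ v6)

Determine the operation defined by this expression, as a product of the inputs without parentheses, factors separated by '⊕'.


Key point: h is associative — brackets drop, the v-order remains.
(v3 ⊕ v2) spells out as v3 ⊕ v2
(v5 ⊕ (v3 ⊕ v2)) spells out as v5 ⊕ v3 ⊕ v2
((v5 ⊕ (v3 ⊕ v2)) ⊕ v4) spells out as v5 ⊕ v3 ⊕ v2 ⊕ v4
(((v5 ⊕ (v3 ⊕ v2)) ⊕ v4) ⊕ v1) spells out as v5 ⊕ v3 ⊕ v2 ⊕ v4 ⊕ v1
((((v5 ⊕ (v3 ⊕ v2)) ⊕ v4) ⊕ v1) ⊕ v6) spells out as v5 ⊕ v3 ⊕ v2 ⊕ v4 ⊕ v1 ⊕ v6

v5 ⊕ v3 ⊕ v2 ⊕ v4 ⊕ v1 ⊕ v6


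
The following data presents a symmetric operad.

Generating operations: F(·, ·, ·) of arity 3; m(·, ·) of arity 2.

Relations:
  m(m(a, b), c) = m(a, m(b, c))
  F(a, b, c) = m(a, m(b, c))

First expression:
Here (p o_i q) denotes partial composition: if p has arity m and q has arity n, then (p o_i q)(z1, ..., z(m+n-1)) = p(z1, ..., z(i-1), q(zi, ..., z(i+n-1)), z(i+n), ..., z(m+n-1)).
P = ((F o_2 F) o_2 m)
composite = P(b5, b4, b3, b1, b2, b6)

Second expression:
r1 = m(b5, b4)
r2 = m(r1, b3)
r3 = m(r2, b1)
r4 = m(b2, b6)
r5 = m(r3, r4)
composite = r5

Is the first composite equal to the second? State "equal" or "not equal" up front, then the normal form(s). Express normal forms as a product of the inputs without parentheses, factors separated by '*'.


The first expression, normalized: b5 * b4 * b3 * b1 * b2 * b6
The second expression, normalized: b5 * b4 * b3 * b1 * b2 * b6
Both agree, so they are equal.

equal — both sides give b5 * b4 * b3 * b1 * b2 * b6


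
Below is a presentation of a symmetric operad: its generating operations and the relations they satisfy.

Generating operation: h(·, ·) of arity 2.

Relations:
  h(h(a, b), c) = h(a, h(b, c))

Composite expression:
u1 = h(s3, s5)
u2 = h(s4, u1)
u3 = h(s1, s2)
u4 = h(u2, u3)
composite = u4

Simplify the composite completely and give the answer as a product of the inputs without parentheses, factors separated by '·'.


s4 · s3 · s5 · s1 · s2


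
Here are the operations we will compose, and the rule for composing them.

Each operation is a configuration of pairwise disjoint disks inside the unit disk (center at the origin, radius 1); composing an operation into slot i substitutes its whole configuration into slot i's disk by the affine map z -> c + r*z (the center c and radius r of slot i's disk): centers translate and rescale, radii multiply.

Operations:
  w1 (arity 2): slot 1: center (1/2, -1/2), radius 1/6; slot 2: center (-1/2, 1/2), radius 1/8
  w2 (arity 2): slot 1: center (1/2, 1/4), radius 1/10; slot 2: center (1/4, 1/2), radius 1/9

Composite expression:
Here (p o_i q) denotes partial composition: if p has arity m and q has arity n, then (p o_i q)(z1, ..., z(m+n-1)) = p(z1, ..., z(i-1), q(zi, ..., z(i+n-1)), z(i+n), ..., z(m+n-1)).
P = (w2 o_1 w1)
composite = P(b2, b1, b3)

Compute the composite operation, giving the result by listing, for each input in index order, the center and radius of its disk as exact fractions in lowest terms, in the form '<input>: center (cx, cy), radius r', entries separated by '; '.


b1: center (9/20, 3/10), radius 1/80; b2: center (11/20, 1/5), radius 1/60; b3: center (1/4, 1/2), radius 1/9

Follow each b-input down from w2: c' goes to c + r*c', radius to r*r'.
for b2, the 2-step affine chain lands on center (11/20, 1/5), radius 1/60
for b1, the 2-step affine chain lands on center (9/20, 3/10), radius 1/80
for b3, the 1-step affine chain lands on center (1/4, 1/2), radius 1/9


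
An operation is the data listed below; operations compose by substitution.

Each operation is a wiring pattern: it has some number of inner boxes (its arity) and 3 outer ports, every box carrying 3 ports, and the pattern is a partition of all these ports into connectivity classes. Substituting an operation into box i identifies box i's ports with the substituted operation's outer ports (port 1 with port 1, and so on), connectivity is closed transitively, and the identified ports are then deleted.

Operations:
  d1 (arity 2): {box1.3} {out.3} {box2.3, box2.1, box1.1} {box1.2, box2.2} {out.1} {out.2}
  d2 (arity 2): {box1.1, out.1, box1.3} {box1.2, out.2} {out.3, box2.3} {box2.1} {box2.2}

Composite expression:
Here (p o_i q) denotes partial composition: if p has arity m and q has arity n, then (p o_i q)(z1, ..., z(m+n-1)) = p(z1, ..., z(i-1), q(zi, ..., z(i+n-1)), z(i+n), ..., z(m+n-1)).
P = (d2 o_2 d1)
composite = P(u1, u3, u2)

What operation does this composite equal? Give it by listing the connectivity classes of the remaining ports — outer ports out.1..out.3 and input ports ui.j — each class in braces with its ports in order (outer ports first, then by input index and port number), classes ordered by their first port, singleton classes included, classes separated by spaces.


{out.1, u1.1, u1.3} {out.2, u1.2} {out.3} {u2.1, u2.3, u3.1} {u2.2, u3.2} {u3.3}

Substituting into d2 glues patterns; closure does the rest.
after d1, the pattern on (u3, u2) reads {out.1} {out.2} {out.3} {u2.1, u2.3, u3.1} {u2.2, u3.2} {u3.3} (out.j = its outer ports)
after d2, the pattern on (u1, u3, u2) reads {out.1, u1.1, u1.3} {out.2, u1.2} {out.3} {u2.1, u2.3, u3.1} {u2.2, u3.2} {u3.3} (out.j = its outer ports)


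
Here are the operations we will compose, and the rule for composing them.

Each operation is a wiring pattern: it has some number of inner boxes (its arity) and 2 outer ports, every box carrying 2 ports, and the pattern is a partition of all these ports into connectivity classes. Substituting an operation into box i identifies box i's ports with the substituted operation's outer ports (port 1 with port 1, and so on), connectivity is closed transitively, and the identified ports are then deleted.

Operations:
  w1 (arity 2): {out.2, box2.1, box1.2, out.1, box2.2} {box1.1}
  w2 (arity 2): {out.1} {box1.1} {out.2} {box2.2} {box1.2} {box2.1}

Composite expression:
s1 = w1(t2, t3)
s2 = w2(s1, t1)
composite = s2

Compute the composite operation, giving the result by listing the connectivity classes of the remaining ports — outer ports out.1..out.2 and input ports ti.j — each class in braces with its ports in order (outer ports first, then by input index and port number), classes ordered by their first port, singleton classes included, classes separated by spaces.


Substituting into w2 glues patterns; closure does the rest.
w1 over (t2, t3) gives {out.1, out.2, t2.2, t3.1, t3.2} {t2.1}, out.j being that stage's outer ports
w2 over (t2, t3, t1) gives {out.1} {out.2} {t1.1} {t1.2} {t2.1} {t2.2, t3.1, t3.2}, out.j being that stage's outer ports

{out.1} {out.2} {t1.1} {t1.2} {t2.1} {t2.2, t3.1, t3.2}


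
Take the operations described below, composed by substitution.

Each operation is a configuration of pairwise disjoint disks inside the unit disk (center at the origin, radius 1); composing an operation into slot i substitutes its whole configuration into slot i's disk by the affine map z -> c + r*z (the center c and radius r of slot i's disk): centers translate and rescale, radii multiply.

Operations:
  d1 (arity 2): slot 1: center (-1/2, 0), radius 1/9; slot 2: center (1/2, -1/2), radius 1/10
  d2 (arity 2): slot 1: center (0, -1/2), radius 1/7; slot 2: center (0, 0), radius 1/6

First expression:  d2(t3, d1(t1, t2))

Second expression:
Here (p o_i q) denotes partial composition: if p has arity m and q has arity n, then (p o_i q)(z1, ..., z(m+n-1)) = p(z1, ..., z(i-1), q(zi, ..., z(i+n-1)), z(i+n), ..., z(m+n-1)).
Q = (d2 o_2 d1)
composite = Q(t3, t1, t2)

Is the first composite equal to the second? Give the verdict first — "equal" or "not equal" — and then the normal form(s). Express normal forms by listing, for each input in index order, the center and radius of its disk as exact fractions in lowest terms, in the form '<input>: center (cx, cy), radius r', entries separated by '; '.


equal — both sides give t1: center (-1/12, 0), radius 1/54; t2: center (1/12, -1/12), radius 1/60; t3: center (0, -1/2), radius 1/7


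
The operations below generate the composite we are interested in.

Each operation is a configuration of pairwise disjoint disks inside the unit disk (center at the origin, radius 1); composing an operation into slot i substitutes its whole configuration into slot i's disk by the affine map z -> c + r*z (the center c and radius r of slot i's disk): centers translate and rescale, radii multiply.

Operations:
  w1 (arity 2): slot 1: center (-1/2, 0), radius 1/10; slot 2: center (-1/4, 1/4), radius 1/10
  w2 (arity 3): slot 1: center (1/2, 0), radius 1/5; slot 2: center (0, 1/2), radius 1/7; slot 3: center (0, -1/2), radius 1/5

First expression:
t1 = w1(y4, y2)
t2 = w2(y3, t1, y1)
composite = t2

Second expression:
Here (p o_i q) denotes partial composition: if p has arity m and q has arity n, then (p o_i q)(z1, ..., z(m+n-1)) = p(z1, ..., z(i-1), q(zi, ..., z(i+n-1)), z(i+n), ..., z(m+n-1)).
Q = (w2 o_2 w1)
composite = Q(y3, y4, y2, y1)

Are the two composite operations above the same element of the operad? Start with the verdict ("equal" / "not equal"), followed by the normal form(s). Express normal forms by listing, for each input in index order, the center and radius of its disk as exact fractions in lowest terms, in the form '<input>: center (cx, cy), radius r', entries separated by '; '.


The first expression reduces to y1: center (0, -1/2), radius 1/5; y2: center (-1/28, 15/28), radius 1/70; y3: center (1/2, 0), radius 1/5; y4: center (-1/14, 1/2), radius 1/70
The second expression reduces to y1: center (0, -1/2), radius 1/5; y2: center (-1/28, 15/28), radius 1/70; y3: center (1/2, 0), radius 1/5; y4: center (-1/14, 1/2), radius 1/70
Identical normal forms: equal.

equal; the common form is y1: center (0, -1/2), radius 1/5; y2: center (-1/28, 15/28), radius 1/70; y3: center (1/2, 0), radius 1/5; y4: center (-1/14, 1/2), radius 1/70


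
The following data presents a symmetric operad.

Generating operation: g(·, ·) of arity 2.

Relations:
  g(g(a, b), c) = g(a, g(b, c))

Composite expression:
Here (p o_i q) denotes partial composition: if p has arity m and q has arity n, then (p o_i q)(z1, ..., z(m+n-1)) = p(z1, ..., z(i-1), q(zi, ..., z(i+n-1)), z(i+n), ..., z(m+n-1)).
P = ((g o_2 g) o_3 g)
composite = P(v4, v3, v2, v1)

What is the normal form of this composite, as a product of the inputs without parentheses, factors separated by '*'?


All parenthesizations of g agree; list the v-inputs left to right.
g(v2, v1) flattens to v2 * v1
g(v3, g(v2, v1)) flattens to v3 * v2 * v1
g(v4, g(v3, g(v2, v1))) flattens to v4 * v3 * v2 * v1

v4 * v3 * v2 * v1


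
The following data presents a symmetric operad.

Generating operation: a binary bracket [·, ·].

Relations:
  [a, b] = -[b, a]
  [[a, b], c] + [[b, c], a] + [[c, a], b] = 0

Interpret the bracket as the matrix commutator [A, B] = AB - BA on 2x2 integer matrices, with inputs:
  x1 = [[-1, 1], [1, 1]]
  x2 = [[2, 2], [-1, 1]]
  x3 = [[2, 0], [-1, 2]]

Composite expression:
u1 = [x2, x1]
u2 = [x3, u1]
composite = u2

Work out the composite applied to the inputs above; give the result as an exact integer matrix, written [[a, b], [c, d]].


[x2, x1] = [[3, 5], [1, -3]]
[x3, [x2, x1]] = [[5, 0], [-6, -5]]

[[5, 0], [-6, -5]]


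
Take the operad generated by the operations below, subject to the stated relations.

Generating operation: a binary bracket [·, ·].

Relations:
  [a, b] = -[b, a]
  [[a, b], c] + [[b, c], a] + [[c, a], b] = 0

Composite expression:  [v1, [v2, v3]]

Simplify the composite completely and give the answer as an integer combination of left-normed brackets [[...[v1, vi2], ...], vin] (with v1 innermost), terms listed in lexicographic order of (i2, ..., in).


In the tensor algebra, words opening v1 carry the v1-anchored form.
Composite bracket: [v1, [v2, v3]]
Expanding via [a, b] = ab - ba: 4 signed words (2^2 = 4).
Only words starting with v1 matter:
  v1v2v3 appears with sign +1, giving the term +[[v1, v2], v3]
  v1v3v2 appears with sign -1, giving the term -[[v1, v3], v2]

[[v1, v2], v3] - [[v1, v3], v2]


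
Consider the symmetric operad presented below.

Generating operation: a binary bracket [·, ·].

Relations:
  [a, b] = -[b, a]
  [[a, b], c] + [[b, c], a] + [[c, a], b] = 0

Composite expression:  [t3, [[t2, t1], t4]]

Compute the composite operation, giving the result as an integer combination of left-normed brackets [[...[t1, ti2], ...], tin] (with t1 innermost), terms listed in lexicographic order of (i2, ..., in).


[[[t1, t2], t4], t3]

Left-normed coefficients sit on the t1-initial expansion words.
Composite bracket: [t3, [[t2, t1], t4]]
Under [a, b] = ab - ba we get 8 signed associative words (2^3 = 8).
The t1-initial words carry the normal form:
  t1t2t4t3 (sign +1) contributes +[[[t1, t2], t4], t3]


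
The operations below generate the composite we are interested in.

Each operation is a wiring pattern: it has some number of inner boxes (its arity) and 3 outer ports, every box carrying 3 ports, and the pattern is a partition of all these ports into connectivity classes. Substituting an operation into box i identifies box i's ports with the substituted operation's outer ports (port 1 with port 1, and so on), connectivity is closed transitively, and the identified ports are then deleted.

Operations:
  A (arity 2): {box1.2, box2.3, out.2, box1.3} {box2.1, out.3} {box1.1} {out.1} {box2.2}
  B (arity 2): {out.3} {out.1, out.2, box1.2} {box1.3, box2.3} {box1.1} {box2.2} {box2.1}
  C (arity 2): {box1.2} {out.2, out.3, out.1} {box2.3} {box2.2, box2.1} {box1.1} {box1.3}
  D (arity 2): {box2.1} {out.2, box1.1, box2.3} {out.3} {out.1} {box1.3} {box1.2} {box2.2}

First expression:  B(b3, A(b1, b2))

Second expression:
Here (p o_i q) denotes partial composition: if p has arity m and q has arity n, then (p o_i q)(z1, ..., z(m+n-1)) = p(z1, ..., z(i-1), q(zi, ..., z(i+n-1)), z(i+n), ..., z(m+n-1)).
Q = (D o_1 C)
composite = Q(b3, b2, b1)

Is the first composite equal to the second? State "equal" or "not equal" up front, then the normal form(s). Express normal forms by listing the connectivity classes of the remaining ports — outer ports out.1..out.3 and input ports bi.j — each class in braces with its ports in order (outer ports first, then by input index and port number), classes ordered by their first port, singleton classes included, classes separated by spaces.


not equal — first {out.1, out.2, b3.2} {out.3} {b1.1} {b1.2, b1.3, b2.3} {b2.1, b3.3} {b2.2} {b3.1}, second {out.1} {out.2, b1.3} {out.3} {b1.1} {b1.2} {b2.1, b2.2} {b2.3} {b3.1} {b3.2} {b3.3}

The first composite normalizes to {out.1, out.2, b3.2} {out.3} {b1.1} {b1.2, b1.3, b2.3} {b2.1, b3.3} {b2.2} {b3.1}
The second composite normalizes to {out.1} {out.2, b1.3} {out.3} {b1.1} {b1.2} {b2.1, b2.2} {b2.3} {b3.1} {b3.2} {b3.3}
They disagree, so not equal.


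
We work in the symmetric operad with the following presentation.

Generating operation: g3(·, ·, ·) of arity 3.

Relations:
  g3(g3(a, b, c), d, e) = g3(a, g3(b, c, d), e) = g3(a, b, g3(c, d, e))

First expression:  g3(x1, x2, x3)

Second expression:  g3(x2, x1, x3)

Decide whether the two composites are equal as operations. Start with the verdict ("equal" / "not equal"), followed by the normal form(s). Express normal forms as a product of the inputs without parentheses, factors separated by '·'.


Reducing the first expression gives x1 · x2 · x3
Reducing the second expression gives x2 · x1 · x3
The forms do not match — not equal.

not equal; first: x1 · x2 · x3; second: x2 · x1 · x3


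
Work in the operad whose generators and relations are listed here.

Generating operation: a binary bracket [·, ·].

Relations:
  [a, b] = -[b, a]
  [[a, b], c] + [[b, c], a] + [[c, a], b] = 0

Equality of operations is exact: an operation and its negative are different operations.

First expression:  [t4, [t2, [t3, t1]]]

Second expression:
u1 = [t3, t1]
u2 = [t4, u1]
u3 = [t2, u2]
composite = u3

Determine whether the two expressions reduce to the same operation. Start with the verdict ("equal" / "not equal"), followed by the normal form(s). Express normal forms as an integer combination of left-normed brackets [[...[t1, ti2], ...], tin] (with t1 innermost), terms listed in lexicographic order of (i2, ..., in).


Normal form of the first expression: -[[[t1, t3], t2], t4]
Normal form of the second expression: -[[[t1, t3], t4], t2]
The normal forms differ: not equal.

not equal: they reduce to -[[[t1, t3], t2], t4] and -[[[t1, t3], t4], t2]


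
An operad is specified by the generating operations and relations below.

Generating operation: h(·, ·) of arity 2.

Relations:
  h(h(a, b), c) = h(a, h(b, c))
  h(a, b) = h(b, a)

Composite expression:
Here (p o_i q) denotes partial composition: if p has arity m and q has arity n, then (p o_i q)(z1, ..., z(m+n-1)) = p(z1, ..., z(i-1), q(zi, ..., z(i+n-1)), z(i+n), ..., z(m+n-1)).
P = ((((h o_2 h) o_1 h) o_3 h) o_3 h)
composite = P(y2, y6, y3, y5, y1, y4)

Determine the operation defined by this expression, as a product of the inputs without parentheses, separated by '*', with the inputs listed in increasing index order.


y1 * y2 * y3 * y4 * y5 * y6

Any arrangement under h is one operation, so sort the y-inputs.
h(y2, y6) unparenthesizes to y2 * y6
h(y3, y5) unparenthesizes to y3 * y5
h(h(y3, y5), y1) unparenthesizes to y3 * y5 * y1
h(h(h(y3, y5), y1), y4) unparenthesizes to y3 * y5 * y1 * y4
h(h(y2, y6), h(h(h(y3, y5), y1), y4)) unparenthesizes to y2 * y6 * y3 * y5 * y1 * y4
putting the inputs in ascending order: y1 * y2 * y3 * y4 * y5 * y6


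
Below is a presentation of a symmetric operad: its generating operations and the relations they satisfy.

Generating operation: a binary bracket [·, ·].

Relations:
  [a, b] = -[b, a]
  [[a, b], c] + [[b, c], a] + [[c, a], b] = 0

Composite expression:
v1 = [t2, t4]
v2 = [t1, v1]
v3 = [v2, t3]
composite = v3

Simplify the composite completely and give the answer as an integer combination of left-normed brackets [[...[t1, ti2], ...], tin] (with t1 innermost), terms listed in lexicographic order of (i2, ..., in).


Expand each bracket as ab - ba; the t1-initial words give the coefficients.
Composite bracket: [[t1, [t2, t4]], t3]
Each bracket splits as ab - ba, giving 8 signed words (2^3 = 8).
Keep just the words that open with t1:
  the word t1t2t4t3 carries sign +1 and contributes +[[[t1, t2], t4], t3]
  the word t1t4t2t3 carries sign -1 and contributes -[[[t1, t4], t2], t3]

[[[t1, t2], t4], t3] - [[[t1, t4], t2], t3]


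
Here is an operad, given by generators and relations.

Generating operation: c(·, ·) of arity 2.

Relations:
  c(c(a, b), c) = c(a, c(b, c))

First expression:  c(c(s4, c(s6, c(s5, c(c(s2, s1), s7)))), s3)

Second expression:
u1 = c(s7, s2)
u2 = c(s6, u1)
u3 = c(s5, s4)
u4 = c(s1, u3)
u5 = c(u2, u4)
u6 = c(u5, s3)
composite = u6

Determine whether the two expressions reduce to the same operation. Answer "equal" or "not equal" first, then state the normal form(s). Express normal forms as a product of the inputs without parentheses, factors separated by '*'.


not equal: they reduce to s4 * s6 * s5 * s2 * s1 * s7 * s3 and s6 * s7 * s2 * s1 * s5 * s4 * s3

Normal form of the first expression: s4 * s6 * s5 * s2 * s1 * s7 * s3
Normal form of the second expression: s6 * s7 * s2 * s1 * s5 * s4 * s3
The normal forms differ: not equal.


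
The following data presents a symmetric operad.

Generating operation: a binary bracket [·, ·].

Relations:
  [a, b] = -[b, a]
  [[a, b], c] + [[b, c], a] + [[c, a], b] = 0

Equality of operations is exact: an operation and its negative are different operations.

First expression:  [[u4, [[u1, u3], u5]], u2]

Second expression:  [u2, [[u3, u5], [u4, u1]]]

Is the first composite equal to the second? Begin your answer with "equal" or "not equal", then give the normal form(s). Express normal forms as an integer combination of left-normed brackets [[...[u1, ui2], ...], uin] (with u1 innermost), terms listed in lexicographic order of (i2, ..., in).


not equal; first: -[[[[u1, u3], u5], u4], u2]; second: -[[[[u1, u4], u3], u5], u2] + [[[[u1, u4], u5], u3], u2]


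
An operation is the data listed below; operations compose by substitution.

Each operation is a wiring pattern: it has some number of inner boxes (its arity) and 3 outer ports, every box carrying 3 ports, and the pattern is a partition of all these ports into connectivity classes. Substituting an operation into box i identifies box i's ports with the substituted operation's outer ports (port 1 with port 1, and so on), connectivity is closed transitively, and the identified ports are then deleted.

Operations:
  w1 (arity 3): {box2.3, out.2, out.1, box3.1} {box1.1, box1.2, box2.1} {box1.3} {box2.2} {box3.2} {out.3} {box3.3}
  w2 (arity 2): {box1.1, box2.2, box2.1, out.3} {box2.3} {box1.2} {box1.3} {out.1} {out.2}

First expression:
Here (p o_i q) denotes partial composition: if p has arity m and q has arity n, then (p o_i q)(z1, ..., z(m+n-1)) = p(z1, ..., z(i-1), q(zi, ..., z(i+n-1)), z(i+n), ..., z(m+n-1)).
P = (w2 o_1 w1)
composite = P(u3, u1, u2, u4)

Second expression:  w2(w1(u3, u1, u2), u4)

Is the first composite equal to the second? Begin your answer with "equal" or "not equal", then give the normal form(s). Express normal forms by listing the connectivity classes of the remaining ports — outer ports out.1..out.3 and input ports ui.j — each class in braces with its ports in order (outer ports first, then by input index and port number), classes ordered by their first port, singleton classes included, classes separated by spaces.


equal — both sides give {out.1} {out.2} {out.3, u1.3, u2.1, u4.1, u4.2} {u1.1, u3.1, u3.2} {u1.2} {u2.2} {u2.3} {u3.3} {u4.3}


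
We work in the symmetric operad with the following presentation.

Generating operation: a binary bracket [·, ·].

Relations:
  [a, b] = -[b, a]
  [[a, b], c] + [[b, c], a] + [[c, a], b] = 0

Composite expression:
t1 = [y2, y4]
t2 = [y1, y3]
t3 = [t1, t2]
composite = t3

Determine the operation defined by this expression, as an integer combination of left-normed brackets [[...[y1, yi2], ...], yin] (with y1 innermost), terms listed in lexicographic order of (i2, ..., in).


-[[[y1, y3], y2], y4] + [[[y1, y3], y4], y2]

A multilinear Lie element is pinned by y1-initial words (y1 innermost).
Composite bracket: [[y2, y4], [y1, y3]]
Under [a, b] = ab - ba we get 8 signed associative words (2^3 = 8).
Keep just the words that open with y1:
  y1y3y2y4 (sign -1) contributes -[[[y1, y3], y2], y4]
  y1y3y4y2 (sign +1) contributes +[[[y1, y3], y4], y2]


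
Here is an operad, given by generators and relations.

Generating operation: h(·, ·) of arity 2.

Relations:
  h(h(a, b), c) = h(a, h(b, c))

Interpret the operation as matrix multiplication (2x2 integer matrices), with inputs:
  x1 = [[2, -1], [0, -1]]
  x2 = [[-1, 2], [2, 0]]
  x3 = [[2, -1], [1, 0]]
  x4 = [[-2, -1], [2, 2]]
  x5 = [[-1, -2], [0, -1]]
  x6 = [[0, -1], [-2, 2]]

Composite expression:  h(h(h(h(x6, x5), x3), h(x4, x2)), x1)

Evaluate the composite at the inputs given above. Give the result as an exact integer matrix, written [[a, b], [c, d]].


h(x6, x5) = [[0, 1], [2, 2]]
h(h(x6, x5), x3) = [[1, 0], [6, -2]]
h(x4, x2) = [[0, -4], [2, 4]]
h(h(h(x6, x5), x3), h(x4, x2)) = [[0, -4], [-4, -32]]
h(h(h(h(x6, x5), x3), h(x4, x2)), x1) = [[0, 4], [-8, 36]]

[[0, 4], [-8, 36]]


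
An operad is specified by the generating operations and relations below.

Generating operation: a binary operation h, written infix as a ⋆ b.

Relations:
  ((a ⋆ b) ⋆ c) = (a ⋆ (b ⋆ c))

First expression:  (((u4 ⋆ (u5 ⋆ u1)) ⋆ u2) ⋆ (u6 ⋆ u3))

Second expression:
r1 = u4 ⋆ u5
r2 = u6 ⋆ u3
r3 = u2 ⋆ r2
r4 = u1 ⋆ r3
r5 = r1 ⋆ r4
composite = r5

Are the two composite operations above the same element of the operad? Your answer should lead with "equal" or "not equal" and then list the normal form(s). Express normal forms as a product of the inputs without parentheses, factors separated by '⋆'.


Normal form of the first expression: u4 ⋆ u5 ⋆ u1 ⋆ u2 ⋆ u6 ⋆ u3
Normal form of the second expression: u4 ⋆ u5 ⋆ u1 ⋆ u2 ⋆ u6 ⋆ u3
Identical normal forms: equal.

equal — both sides give u4 ⋆ u5 ⋆ u1 ⋆ u2 ⋆ u6 ⋆ u3


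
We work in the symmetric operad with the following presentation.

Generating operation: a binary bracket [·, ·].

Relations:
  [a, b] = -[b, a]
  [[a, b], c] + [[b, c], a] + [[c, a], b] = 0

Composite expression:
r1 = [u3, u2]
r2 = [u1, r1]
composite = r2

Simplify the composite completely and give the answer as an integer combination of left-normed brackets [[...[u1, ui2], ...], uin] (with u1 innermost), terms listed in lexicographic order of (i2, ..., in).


-[[u1, u2], u3] + [[u1, u3], u2]

Left-normed coefficients sit on the u1-initial expansion words.
Composite bracket: [u1, [u3, u2]]
Expanding via [a, b] = ab - ba: 4 signed words (2^2 = 4).
Collect the words opening with u1:
  u1u2u3 appears with sign -1, giving the term -[[u1, u2], u3]
  u1u3u2 appears with sign +1, giving the term +[[u1, u3], u2]


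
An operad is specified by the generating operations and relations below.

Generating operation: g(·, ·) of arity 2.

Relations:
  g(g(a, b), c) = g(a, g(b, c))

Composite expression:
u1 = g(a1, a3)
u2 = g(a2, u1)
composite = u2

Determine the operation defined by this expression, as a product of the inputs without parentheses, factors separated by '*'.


a2 * a1 * a3

Key point: g is associative — brackets drop, the a-order remains.
g(a1, a3) flattens to a1 * a3
g(a2, g(a1, a3)) flattens to a2 * a1 * a3


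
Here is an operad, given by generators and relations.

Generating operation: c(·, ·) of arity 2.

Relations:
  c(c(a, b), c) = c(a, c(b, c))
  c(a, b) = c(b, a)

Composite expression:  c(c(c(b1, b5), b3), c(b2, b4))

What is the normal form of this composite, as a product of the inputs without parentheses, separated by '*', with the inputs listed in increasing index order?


b1 * b2 * b3 * b4 * b5

Both nesting and order wash out for c; what remains is which b's occur.
c(b1, b5) spells out as b1 * b5
c(c(b1, b5), b3) spells out as b1 * b5 * b3
c(b2, b4) spells out as b2 * b4
c(c(c(b1, b5), b3), c(b2, b4)) spells out as b1 * b5 * b3 * b2 * b4
reordering the factors by index: b1 * b2 * b3 * b4 * b5


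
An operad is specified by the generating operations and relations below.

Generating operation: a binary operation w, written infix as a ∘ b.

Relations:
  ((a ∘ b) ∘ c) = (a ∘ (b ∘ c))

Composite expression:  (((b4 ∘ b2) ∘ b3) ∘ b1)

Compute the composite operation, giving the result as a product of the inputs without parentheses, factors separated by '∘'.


b4 ∘ b2 ∘ b3 ∘ b1

Key point: w is associative — brackets drop, the b-order remains.
(b4 ∘ b2) collapses to b4 ∘ b2
((b4 ∘ b2) ∘ b3) collapses to b4 ∘ b2 ∘ b3
(((b4 ∘ b2) ∘ b3) ∘ b1) collapses to b4 ∘ b2 ∘ b3 ∘ b1


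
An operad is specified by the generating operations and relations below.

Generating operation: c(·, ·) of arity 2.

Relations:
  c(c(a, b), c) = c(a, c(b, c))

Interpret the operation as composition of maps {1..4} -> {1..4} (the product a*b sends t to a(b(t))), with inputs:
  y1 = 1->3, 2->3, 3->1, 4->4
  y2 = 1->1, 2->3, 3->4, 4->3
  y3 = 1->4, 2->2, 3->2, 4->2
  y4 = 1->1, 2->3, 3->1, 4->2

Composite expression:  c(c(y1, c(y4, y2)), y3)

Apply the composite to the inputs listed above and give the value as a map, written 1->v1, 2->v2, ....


1->3, 2->3, 3->3, 4->3

c(y4, y2) = 1->1, 2->1, 3->2, 4->1
c(y1, c(y4, y2)) = 1->3, 2->3, 3->3, 4->3
c(c(y1, c(y4, y2)), y3) = 1->3, 2->3, 3->3, 4->3
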